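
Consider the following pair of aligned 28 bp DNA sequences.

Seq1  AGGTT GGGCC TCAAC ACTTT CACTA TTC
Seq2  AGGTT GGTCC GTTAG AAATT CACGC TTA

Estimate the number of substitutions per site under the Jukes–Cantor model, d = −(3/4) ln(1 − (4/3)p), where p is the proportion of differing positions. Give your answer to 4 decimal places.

0.4850

The sequences differ at positions 8 (G/T), 11 (T/G), 12 (C/T), 13 (A/T), 15 (C/G), 17 (C/A), 18 (T/A), 24 (T/G), 25 (A/C), 28 (C/A).
p = 10/28 = 0.357143.
d = −0.75 · ln(1 − (4/3)·0.357143) = −0.75 · ln(0.523809) = −0.75 · (-0.646628) = 0.4850.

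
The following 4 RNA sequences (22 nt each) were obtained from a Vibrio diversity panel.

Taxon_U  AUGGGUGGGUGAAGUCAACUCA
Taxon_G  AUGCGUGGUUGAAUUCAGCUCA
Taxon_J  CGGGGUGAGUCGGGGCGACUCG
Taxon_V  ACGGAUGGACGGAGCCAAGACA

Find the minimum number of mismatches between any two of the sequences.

4

Pairwise Hamming distances:
  Taxon_U vs Taxon_G: 4
  Taxon_U vs Taxon_J: 9
  Taxon_U vs Taxon_V: 8
  Taxon_G vs Taxon_J: 13
  Taxon_G vs Taxon_V: 11
  Taxon_J vs Taxon_V: 13
The smallest is 4, between Taxon_U and Taxon_G.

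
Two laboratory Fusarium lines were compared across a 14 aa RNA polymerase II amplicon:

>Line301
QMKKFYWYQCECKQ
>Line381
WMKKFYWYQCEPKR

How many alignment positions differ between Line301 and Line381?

3

The sequences differ at positions 1 (Q/W), 12 (C/P), 14 (Q/R).
That gives 3 mismatches out of 14 aligned sites, so the Hamming distance is 3.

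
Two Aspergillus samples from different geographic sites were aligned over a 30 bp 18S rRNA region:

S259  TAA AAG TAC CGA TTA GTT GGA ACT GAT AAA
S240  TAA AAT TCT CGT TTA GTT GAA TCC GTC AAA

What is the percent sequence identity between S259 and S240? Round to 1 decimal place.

70.0%

Differing sites — 6:G/T; 8:A/C; 9:C/T; 12:A/T; 20:G/A; 22:A/T; 24:T/C; 26:A/T; 27:T/C.
21 of the 30 sites match, so the percent identity is 21/30 × 100 = 70.0%.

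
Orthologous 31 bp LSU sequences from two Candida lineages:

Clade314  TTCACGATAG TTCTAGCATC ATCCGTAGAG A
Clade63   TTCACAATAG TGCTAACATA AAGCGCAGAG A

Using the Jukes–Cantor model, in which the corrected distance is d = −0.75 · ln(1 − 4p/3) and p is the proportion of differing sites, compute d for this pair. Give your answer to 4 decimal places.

Mismatches occur at site 6 (G/A), site 12 (T/G), site 16 (G/A), site 20 (C/A), site 22 (T/A), site 23 (C/G), site 26 (T/C).
p = 7/31 = 0.225806.
d = −0.75 · ln(1 − (4/3)·0.225806) = −0.75 · ln(0.698925) = −0.75 · (-0.358212) = 0.2687.

0.2687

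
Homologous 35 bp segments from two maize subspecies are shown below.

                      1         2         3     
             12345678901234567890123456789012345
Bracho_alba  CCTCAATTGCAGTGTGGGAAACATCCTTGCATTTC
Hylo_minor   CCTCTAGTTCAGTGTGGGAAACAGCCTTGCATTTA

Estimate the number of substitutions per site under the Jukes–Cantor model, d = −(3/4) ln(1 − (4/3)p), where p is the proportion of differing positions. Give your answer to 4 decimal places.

0.1585

The sequences differ at positions 5 (A/T), 7 (T/G), 9 (G/T), 24 (T/G), 35 (C/A).
p = 5/35 = 0.142857.
d = −0.75 · ln(1 − (4/3)·0.142857) = −0.75 · ln(0.809524) = −0.75 · (-0.211309) = 0.1585.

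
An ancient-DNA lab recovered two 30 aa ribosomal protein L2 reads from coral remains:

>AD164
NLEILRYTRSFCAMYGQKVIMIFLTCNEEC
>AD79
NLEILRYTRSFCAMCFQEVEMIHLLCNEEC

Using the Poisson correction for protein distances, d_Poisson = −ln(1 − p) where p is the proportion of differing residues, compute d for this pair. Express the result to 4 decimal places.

The sequences differ at positions 15 (Y/C), 16 (G/F), 18 (K/E), 20 (I/E), 23 (F/H), 25 (T/L).
p = 6/30 = 0.200000.
d = −ln(1 − 0.200000) = −ln(0.800000) = 0.2231.

0.2231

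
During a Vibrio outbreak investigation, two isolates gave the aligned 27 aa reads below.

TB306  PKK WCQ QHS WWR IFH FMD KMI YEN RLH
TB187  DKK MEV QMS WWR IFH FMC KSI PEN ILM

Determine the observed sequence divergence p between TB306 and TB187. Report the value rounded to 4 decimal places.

The sequences differ at positions 1 (P/D), 4 (W/M), 5 (C/E), 6 (Q/V), 8 (H/M), 18 (D/C), 20 (M/S), 22 (Y/P), 25 (R/I), 27 (H/M).
There are 10 differences over 27 sites, so p = 10/27 = 0.3704.

0.3704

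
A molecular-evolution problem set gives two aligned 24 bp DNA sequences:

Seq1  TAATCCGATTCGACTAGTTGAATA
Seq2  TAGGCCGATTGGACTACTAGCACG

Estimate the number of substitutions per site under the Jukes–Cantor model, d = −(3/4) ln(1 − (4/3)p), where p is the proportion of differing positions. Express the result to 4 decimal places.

0.4408

Mismatches occur at site 3 (A/G), site 4 (T/G), site 11 (C/G), site 17 (G/C), site 19 (T/A), site 21 (A/C), site 23 (T/C), site 24 (A/G).
p = 8/24 = 0.333333.
d = −0.75 · ln(1 − (4/3)·0.333333) = −0.75 · ln(0.555556) = −0.75 · (-0.587786) = 0.4408.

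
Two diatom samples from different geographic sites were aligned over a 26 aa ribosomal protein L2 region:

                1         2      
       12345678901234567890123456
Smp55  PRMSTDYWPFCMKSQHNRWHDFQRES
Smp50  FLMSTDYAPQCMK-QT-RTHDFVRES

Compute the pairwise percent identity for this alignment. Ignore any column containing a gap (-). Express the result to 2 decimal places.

70.83%

Excluding the 2 gap columns leaves 24 comparable sites.
Mismatches occur at site 1 (P/F), site 2 (R/L), site 8 (W/A), site 10 (F/Q), site 16 (H/T), site 19 (W/T), site 23 (Q/V).
17 of the 24 comparable sites match, so the percent identity is 17/24 × 100 = 70.83%.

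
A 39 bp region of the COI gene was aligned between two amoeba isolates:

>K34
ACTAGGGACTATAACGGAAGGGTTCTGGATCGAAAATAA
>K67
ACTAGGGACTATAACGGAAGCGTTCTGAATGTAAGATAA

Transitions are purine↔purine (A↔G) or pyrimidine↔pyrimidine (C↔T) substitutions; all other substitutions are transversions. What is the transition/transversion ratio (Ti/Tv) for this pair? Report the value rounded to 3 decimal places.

The sequences differ at positions 21 (G/C, transversion), 28 (G/A, transition), 31 (C/G, transversion), 32 (G/T, transversion), 35 (A/G, transition).
Of the 5 differences, 2 transitions and 3 transversions, so Ti/Tv = 2/3 = 0.667.

0.667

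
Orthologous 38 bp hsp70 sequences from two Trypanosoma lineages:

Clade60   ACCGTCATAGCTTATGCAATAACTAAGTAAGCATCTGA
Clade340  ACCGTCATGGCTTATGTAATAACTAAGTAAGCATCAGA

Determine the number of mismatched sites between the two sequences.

The sequences differ at positions 9 (A/G), 17 (C/T), 36 (T/A).
That gives 3 mismatches out of 38 aligned sites, so the Hamming distance is 3.

3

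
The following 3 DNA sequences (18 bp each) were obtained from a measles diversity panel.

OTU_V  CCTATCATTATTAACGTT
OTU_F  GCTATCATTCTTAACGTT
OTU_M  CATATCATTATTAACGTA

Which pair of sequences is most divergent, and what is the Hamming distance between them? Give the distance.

4

Pairwise Hamming distances:
  OTU_V vs OTU_F: 2
  OTU_V vs OTU_M: 2
  OTU_F vs OTU_M: 4
The largest is 4, between OTU_F and OTU_M.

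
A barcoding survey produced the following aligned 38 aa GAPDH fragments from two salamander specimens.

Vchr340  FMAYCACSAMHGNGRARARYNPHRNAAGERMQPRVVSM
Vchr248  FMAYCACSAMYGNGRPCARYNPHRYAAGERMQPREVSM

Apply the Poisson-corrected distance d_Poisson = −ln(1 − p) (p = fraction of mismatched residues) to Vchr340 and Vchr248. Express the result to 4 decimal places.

0.1411

The sequences differ at positions 11 (H/Y), 16 (A/P), 17 (R/C), 25 (N/Y), 35 (V/E).
p = 5/38 = 0.131579.
d = −ln(1 − 0.131579) = −ln(0.868421) = 0.1411.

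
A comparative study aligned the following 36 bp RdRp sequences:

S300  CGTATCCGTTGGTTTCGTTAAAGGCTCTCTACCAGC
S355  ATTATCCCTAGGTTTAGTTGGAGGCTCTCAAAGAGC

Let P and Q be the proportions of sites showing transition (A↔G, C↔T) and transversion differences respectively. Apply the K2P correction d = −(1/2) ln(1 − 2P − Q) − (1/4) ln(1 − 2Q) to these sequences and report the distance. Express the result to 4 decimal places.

0.3497

Mismatches occur at site 1 (C→A, transversion), site 2 (G→T, transversion), site 8 (G→C, transversion), site 10 (T→A, transversion), site 16 (C→A, transversion), site 20 (A→G, transition), site 21 (A→G, transition), site 30 (T→A, transversion), site 32 (C→A, transversion), site 33 (C→G, transversion).
Of the 10 differences, 2 transitions and 8 transversions over 36 sites: P = 2/36 = 0.055556, Q = 8/36 = 0.222222.
d = −0.5·ln(0.666666) − 0.25·ln(0.555556) = −0.5·(-0.405466) − 0.25·(-0.587786) = 0.3497.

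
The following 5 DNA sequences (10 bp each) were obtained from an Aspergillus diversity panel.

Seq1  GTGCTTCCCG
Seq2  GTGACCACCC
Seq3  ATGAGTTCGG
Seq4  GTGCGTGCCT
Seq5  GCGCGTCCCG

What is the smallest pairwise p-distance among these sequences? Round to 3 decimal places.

Pairwise Hamming distances:
  Seq1 vs Seq2: 5
  Seq1 vs Seq3: 5
  Seq1 vs Seq4: 3
  Seq1 vs Seq5: 2
  Seq2 vs Seq3: 6
  Seq2 vs Seq4: 5
  Seq2 vs Seq5: 6
  Seq3 vs Seq4: 5
  Seq3 vs Seq5: 5
  Seq4 vs Seq5: 3
The smallest is 2 mismatches, between Seq1 and Seq5; p = 2/10 = 0.200.

0.200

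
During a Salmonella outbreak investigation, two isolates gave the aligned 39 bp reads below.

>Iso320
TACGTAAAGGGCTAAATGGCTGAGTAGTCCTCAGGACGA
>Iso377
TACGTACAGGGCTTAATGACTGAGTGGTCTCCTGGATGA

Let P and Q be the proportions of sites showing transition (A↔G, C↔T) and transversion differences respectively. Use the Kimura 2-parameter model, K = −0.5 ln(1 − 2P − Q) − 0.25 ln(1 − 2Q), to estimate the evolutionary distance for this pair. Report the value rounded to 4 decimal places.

0.2445

Mismatches occur at site 7 (A↔C, transversion), site 14 (A↔T, transversion), site 19 (G↔A, transition), site 26 (A↔G, transition), site 30 (C↔T, transition), site 31 (T↔C, transition), site 33 (A↔T, transversion), site 37 (C↔T, transition).
Of the 8 differences, 5 transitions and 3 transversions over 39 sites: P = 5/39 = 0.128205, Q = 3/39 = 0.076923.
d = −0.5·ln(0.666667) − 0.25·ln(0.846154) = −0.5·(-0.405465) − 0.25·(-0.167054) = 0.2445.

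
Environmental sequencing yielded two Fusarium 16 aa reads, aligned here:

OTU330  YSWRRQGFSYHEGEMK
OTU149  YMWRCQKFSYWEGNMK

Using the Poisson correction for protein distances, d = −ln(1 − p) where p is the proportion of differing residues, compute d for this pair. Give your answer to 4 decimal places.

Differing sites — 2:S/M; 5:R/C; 7:G/K; 11:H/W; 14:E/N.
p = 5/16 = 0.312500.
d = −ln(1 − 0.312500) = −ln(0.687500) = 0.3747.

0.3747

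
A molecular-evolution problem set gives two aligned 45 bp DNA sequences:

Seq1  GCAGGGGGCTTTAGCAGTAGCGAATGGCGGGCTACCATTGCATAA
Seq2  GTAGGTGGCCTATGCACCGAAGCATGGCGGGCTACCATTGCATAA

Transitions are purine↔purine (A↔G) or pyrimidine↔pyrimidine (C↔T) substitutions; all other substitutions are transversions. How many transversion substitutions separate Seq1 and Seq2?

6

Mismatches occur at site 2 (C↔T, transition), site 6 (G↔T, transversion), site 10 (T↔C, transition), site 12 (T↔A, transversion), site 13 (A↔T, transversion), site 17 (G↔C, transversion), site 18 (T↔C, transition), site 19 (A↔G, transition), site 20 (G↔A, transition), site 21 (C↔A, transversion), site 23 (A↔C, transversion).
Of the 11 differences, 5 transitions and 6 transversions, so the answer is 6.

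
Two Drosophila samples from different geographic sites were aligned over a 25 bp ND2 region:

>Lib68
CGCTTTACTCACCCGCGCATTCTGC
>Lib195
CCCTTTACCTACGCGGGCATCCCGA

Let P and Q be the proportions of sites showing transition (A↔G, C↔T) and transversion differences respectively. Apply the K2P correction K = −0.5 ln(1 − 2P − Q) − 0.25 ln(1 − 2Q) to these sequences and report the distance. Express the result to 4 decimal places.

0.4234

Differing sites — 2:G/C (Tv); 9:T/C (Ti); 10:C/T (Ti); 13:C/G (Tv); 16:C/G (Tv); 21:T/C (Ti); 23:T/C (Ti); 25:C/A (Tv).
Of the 8 differences, 4 transitions and 4 transversions over 25 sites: P = 4/25 = 0.160000, Q = 4/25 = 0.160000.
d = −0.5·ln(0.520000) − 0.25·ln(0.680000) = −0.5·(-0.653926) − 0.25·(-0.385662) = 0.4234.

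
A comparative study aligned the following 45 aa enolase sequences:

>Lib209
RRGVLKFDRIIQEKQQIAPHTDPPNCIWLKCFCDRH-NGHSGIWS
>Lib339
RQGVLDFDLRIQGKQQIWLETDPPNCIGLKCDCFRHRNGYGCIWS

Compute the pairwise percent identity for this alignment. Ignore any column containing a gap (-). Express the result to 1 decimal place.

Excluding the 1 gap column leaves 44 comparable sites.
Mismatches occur at site 2 (R→Q), site 6 (K→D), site 9 (R→L), site 10 (I→R), site 13 (E→G), site 18 (A→W), site 19 (P→L), site 20 (H→E), site 28 (W→G), site 32 (F→D), site 34 (D→F), site 40 (H→Y), site 41 (S→G), site 42 (G→C).
30 of the 44 comparable sites match, so the percent identity is 30/44 × 100 = 68.2%.

68.2%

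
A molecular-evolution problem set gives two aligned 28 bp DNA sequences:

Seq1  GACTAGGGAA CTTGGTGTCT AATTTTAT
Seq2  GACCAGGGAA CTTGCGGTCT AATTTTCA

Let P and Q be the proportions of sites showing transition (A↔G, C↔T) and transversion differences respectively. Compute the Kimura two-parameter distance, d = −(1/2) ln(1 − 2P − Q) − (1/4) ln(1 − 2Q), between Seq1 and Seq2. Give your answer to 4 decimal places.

0.2047

Differing sites — 4:T/C (Ti); 15:G/C (Tv); 16:T/G (Tv); 27:A/C (Tv); 28:T/A (Tv).
Of the 5 differences, 1 transition and 4 transversions over 28 sites: P = 1/28 = 0.035714, Q = 4/28 = 0.142857.
d = −0.5·ln(0.785715) − 0.25·ln(0.714286) = −0.5·(-0.241161) − 0.25·(-0.336472) = 0.2047.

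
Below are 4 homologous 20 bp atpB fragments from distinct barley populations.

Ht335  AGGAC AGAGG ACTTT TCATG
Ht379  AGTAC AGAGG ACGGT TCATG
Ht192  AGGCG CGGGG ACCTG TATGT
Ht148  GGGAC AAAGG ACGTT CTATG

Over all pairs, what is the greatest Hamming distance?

Pairwise Hamming distances:
  Ht335 vs Ht379: 3
  Ht335 vs Ht192: 10
  Ht335 vs Ht148: 5
  Ht379 vs Ht192: 12
  Ht379 vs Ht148: 6
  Ht192 vs Ht148: 13
The largest is 13, between Ht192 and Ht148.

13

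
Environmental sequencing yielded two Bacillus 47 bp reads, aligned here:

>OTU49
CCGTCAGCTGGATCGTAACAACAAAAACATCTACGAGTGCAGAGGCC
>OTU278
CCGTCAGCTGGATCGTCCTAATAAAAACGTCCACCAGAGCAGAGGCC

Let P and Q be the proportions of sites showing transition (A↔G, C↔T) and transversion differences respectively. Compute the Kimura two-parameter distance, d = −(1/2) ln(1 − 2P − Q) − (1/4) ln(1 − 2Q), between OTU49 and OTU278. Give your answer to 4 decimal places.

0.1940

Mismatches occur at site 17 (A/C, transversion), site 18 (A/C, transversion), site 19 (C/T, transition), site 22 (C/T, transition), site 29 (A/G, transition), site 32 (T/C, transition), site 35 (G/C, transversion), site 38 (T/A, transversion).
Of the 8 differences, 4 transitions and 4 transversions over 47 sites: P = 4/47 = 0.085106, Q = 4/47 = 0.085106.
d = −0.5·ln(0.744682) − 0.25·ln(0.829788) = −0.5·(-0.294798) − 0.25·(-0.186585) = 0.1940.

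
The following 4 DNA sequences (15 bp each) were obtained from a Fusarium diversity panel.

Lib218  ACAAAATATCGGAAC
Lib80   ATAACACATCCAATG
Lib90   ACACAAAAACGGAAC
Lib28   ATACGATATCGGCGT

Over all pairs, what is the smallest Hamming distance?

3

Pairwise Hamming distances:
  Lib218 vs Lib80: 7
  Lib218 vs Lib90: 3
  Lib218 vs Lib28: 6
  Lib80 vs Lib90: 9
  Lib80 vs Lib28: 8
  Lib90 vs Lib28: 7
The smallest is 3, between Lib218 and Lib90.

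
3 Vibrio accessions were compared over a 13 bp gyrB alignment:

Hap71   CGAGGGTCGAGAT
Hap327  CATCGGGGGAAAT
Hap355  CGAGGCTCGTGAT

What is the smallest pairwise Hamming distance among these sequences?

Pairwise Hamming distances:
  Hap71 vs Hap327: 6
  Hap71 vs Hap355: 2
  Hap327 vs Hap355: 8
The smallest is 2, between Hap71 and Hap355.

2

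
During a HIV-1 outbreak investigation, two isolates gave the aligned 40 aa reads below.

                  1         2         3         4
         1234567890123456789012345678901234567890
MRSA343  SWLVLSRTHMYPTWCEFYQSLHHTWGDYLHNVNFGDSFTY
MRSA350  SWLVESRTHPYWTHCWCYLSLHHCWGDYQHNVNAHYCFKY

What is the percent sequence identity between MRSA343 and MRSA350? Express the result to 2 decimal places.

The sequences differ at positions 5 (L/E), 10 (M/P), 12 (P/W), 14 (W/H), 16 (E/W), 17 (F/C), 19 (Q/L), 24 (T/C), 29 (L/Q), 34 (F/A), 35 (G/H), 36 (D/Y), 37 (S/C), 39 (T/K).
26 of the 40 sites match, so the percent identity is 26/40 × 100 = 65.00%.

65.00%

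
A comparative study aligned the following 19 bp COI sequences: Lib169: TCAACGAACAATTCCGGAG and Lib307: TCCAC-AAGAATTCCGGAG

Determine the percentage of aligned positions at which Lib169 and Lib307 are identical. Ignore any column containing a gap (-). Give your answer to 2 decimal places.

Excluding the 1 gap column leaves 18 comparable sites.
The sequences differ at positions 3 (A/C), 9 (C/G).
16 of the 18 comparable sites match, so the percent identity is 16/18 × 100 = 88.89%.

88.89%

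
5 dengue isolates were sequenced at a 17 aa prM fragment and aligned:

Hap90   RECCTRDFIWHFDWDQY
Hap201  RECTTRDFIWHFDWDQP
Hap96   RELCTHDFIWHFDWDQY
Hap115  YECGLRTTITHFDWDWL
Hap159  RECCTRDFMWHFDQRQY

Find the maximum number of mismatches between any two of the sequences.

11

Pairwise Hamming distances:
  Hap90 vs Hap201: 2
  Hap90 vs Hap96: 2
  Hap90 vs Hap115: 8
  Hap90 vs Hap159: 3
  Hap201 vs Hap96: 4
  Hap201 vs Hap115: 8
  Hap201 vs Hap159: 5
  Hap96 vs Hap115: 10
  Hap96 vs Hap159: 5
  Hap115 vs Hap159: 11
The largest is 11, between Hap115 and Hap159.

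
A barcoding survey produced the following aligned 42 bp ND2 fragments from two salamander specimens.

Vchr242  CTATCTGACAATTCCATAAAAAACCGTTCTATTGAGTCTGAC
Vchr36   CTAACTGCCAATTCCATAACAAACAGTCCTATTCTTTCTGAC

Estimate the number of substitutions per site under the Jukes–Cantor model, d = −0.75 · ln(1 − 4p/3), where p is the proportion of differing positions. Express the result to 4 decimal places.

The sequences differ at positions 4 (T/A), 8 (A/C), 20 (A/C), 25 (C/A), 28 (T/C), 34 (G/C), 35 (A/T), 36 (G/T).
p = 8/42 = 0.190476.
d = −0.75 · ln(1 − (4/3)·0.190476) = −0.75 · ln(0.746032) = −0.75 · (-0.292987) = 0.2197.

0.2197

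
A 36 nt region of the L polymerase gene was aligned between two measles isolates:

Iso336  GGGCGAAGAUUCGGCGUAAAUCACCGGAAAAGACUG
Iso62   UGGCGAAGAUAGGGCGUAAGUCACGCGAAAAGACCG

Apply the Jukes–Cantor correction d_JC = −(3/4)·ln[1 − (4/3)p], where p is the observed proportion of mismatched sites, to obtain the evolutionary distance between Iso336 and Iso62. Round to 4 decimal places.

Mismatches occur at site 1 (G/U), site 11 (U/A), site 12 (C/G), site 20 (A/G), site 25 (C/G), site 26 (G/C), site 35 (U/C).
p = 7/36 = 0.194444.
d = −0.75 · ln(1 − (4/3)·0.194444) = −0.75 · ln(0.740741) = −0.75 · (-0.300104) = 0.2251.

0.2251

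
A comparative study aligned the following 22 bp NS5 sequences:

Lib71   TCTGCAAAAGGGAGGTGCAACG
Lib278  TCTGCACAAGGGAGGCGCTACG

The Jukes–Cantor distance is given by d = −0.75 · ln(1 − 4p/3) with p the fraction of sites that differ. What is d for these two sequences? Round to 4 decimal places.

Mismatches occur at site 7 (A→C), site 16 (T→C), site 19 (A→T).
p = 3/22 = 0.136364.
d = −0.75 · ln(1 − (4/3)·0.136364) = −0.75 · ln(0.818181) = −0.75 · (-0.200672) = 0.1505.

0.1505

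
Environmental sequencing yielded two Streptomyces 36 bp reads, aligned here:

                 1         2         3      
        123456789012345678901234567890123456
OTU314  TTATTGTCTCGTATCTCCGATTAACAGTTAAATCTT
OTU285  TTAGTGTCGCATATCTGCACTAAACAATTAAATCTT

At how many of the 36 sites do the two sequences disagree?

Mismatches occur at site 4 (T→G), site 9 (T→G), site 11 (G→A), site 17 (C→G), site 19 (G→A), site 20 (A→C), site 22 (T→A), site 27 (G→A).
That gives 8 mismatches out of 36 aligned sites, so the Hamming distance is 8.

8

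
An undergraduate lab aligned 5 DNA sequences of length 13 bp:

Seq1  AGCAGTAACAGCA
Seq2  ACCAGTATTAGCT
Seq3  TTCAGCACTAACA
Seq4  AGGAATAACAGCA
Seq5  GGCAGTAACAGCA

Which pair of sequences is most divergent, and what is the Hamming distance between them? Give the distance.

Pairwise Hamming distances:
  Seq1 vs Seq2: 4
  Seq1 vs Seq3: 6
  Seq1 vs Seq4: 2
  Seq1 vs Seq5: 1
  Seq2 vs Seq3: 6
  Seq2 vs Seq4: 6
  Seq2 vs Seq5: 5
  Seq3 vs Seq4: 8
  Seq3 vs Seq5: 6
  Seq4 vs Seq5: 3
The largest is 8, between Seq3 and Seq4.

8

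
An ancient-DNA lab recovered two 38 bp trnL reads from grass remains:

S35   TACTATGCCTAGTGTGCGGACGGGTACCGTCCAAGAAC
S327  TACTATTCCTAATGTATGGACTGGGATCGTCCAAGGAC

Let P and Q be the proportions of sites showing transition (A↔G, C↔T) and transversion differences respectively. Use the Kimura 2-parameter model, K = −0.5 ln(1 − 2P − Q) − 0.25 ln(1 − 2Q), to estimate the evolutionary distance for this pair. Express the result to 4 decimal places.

Differing sites — 7:G/T (Tv); 12:G/A (Ti); 16:G/A (Ti); 17:C/T (Ti); 22:G/T (Tv); 25:T/G (Tv); 27:C/T (Ti); 36:A/G (Ti).
Of the 8 differences, 5 transitions and 3 transversions over 38 sites: P = 5/38 = 0.131579, Q = 3/38 = 0.078947.
d = −0.5·ln(0.657895) − 0.25·ln(0.842106) = −0.5·(-0.418710) − 0.25·(-0.171849) = 0.2523.

0.2523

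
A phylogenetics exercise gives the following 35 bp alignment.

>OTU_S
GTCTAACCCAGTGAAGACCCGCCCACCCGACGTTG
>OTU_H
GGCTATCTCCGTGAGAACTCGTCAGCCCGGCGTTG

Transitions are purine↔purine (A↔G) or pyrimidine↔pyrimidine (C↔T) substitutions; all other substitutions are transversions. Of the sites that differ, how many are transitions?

Mismatches occur at site 2 (T→G, transversion), site 6 (A→T, transversion), site 8 (C→T, transition), site 10 (A→C, transversion), site 15 (A→G, transition), site 16 (G→A, transition), site 19 (C→T, transition), site 22 (C→T, transition), site 24 (C→A, transversion), site 25 (A→G, transition), site 30 (A→G, transition).
Of the 11 differences, 7 transitions and 4 transversions, so the answer is 7.

7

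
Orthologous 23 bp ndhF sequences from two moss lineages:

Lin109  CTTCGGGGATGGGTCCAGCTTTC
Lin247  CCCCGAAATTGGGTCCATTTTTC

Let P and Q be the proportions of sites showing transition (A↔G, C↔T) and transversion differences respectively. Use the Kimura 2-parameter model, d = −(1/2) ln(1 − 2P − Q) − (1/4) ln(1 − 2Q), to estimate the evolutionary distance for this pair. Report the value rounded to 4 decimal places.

Differing sites — 2:T/C (Ti); 3:T/C (Ti); 6:G/A (Ti); 7:G/A (Ti); 8:G/A (Ti); 9:A/T (Tv); 18:G/T (Tv); 19:C/T (Ti).
Of the 8 differences, 6 transitions and 2 transversions over 23 sites: P = 6/23 = 0.260870, Q = 2/23 = 0.086957.
d = −0.5·ln(0.391303) − 0.25·ln(0.826086) = −0.5·(-0.938273) − 0.25·(-0.191056) = 0.5169.

0.5169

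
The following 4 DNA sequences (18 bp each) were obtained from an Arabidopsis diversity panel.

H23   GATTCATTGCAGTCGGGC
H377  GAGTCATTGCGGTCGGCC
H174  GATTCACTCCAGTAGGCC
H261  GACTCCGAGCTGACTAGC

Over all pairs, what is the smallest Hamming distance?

Pairwise Hamming distances:
  H23 vs H377: 3
  H23 vs H174: 4
  H23 vs H261: 8
  H377 vs H174: 5
  H377 vs H261: 9
  H174 vs H261: 11
The smallest is 3, between H23 and H377.

3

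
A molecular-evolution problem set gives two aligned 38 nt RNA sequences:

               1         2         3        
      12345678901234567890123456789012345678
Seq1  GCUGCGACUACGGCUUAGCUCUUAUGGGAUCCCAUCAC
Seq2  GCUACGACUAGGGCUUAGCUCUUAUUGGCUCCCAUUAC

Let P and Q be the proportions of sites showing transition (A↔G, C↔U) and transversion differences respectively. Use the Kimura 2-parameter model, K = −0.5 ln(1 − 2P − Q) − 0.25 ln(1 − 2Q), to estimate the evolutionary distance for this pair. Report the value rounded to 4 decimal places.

0.1448

Differing sites — 4:G/A (Ti); 11:C/G (Tv); 26:G/U (Tv); 29:A/C (Tv); 36:C/U (Ti).
Of the 5 differences, 2 transitions and 3 transversions over 38 sites: P = 2/38 = 0.052632, Q = 3/38 = 0.078947.
d = −0.5·ln(0.815789) − 0.25·ln(0.842106) = −0.5·(-0.203600) − 0.25·(-0.171849) = 0.1448.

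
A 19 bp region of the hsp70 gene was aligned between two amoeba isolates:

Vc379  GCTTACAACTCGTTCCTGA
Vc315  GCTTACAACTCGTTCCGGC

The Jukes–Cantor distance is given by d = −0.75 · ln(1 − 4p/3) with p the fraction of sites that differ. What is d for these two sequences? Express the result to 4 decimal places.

The sequences differ at positions 17 (T/G), 19 (A/C).
p = 2/19 = 0.105263.
d = −0.75 · ln(1 − (4/3)·0.105263) = −0.75 · ln(0.859649) = −0.75 · (-0.151231) = 0.1134.

0.1134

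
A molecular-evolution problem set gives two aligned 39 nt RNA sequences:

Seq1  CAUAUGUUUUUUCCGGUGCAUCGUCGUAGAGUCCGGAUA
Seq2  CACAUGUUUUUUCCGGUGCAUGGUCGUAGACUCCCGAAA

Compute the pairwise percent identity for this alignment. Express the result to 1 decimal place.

87.2%

The sequences differ at positions 3 (U/C), 22 (C/G), 31 (G/C), 35 (G/C), 38 (U/A).
34 of the 39 sites match, so the percent identity is 34/39 × 100 = 87.2%.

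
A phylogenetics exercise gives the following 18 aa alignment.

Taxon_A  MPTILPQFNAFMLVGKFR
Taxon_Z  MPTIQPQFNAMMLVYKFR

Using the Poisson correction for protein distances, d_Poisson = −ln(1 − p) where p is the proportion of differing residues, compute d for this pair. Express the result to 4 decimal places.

0.1823

Differing sites — 5:L/Q; 11:F/M; 15:G/Y.
p = 3/18 = 0.166667.
d = −ln(1 − 0.166667) = −ln(0.833333) = 0.1823.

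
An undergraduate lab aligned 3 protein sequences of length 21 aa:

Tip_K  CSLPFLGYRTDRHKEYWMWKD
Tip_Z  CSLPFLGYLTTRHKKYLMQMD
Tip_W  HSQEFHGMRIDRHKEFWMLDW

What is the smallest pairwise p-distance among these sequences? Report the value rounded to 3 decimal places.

0.286

Pairwise Hamming distances:
  Tip_K vs Tip_Z: 6
  Tip_K vs Tip_W: 10
  Tip_Z vs Tip_W: 14
The smallest is 6 mismatches, between Tip_K and Tip_Z; p = 6/21 = 0.286.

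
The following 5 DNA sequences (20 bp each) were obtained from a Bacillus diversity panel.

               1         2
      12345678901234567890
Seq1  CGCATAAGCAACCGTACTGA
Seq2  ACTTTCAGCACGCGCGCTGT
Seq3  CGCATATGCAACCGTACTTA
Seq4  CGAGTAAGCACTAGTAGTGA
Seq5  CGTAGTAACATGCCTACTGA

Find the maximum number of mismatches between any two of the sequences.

12

Pairwise Hamming distances:
  Seq1 vs Seq2: 10
  Seq1 vs Seq3: 2
  Seq1 vs Seq4: 6
  Seq1 vs Seq5: 7
  Seq2 vs Seq3: 12
  Seq2 vs Seq4: 11
  Seq2 vs Seq5: 11
  Seq3 vs Seq4: 8
  Seq3 vs Seq5: 9
  Seq4 vs Seq5: 10
The largest is 12, between Seq2 and Seq3.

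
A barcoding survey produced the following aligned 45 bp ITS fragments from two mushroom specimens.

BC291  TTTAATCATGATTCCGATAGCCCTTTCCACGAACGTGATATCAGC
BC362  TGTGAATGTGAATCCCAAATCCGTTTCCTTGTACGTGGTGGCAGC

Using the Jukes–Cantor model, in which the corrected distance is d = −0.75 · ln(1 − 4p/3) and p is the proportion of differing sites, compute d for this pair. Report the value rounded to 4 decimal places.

0.4819

The sequences differ at positions 2 (T/G), 4 (A/G), 6 (T/A), 7 (C/T), 8 (A/G), 12 (T/A), 16 (G/C), 18 (T/A), 20 (G/T), 23 (C/G), 29 (A/T), 30 (C/T), 32 (A/T), 38 (A/G), 40 (A/G), 41 (T/G).
p = 16/45 = 0.355556.
d = −0.75 · ln(1 − (4/3)·0.355556) = −0.75 · ln(0.525925) = −0.75 · (-0.642597) = 0.4819.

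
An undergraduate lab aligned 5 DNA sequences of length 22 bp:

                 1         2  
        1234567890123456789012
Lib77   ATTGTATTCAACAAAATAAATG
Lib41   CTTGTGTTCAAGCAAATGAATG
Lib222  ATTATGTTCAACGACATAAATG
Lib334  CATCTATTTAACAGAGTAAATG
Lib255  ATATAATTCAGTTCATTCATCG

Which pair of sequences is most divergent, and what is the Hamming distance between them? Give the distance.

Pairwise Hamming distances:
  Lib77 vs Lib41: 5
  Lib77 vs Lib222: 4
  Lib77 vs Lib334: 6
  Lib77 vs Lib255: 11
  Lib41 vs Lib222: 6
  Lib41 vs Lib334: 9
  Lib41 vs Lib255: 13
  Lib222 vs Lib334: 9
  Lib222 vs Lib255: 13
  Lib334 vs Lib255: 14
The largest is 14, between Lib334 and Lib255.

14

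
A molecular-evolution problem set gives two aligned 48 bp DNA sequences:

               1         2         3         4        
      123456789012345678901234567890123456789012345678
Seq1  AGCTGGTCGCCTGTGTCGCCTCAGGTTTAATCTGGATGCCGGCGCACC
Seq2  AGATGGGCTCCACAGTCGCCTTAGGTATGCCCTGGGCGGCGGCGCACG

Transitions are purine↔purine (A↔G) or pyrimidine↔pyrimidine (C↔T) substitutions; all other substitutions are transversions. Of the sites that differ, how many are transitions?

Mismatches occur at site 3 (C/A, transversion), site 7 (T/G, transversion), site 9 (G/T, transversion), site 12 (T/A, transversion), site 13 (G/C, transversion), site 14 (T/A, transversion), site 22 (C/T, transition), site 27 (T/A, transversion), site 29 (A/G, transition), site 30 (A/C, transversion), site 31 (T/C, transition), site 36 (A/G, transition), site 37 (T/C, transition), site 39 (C/G, transversion), site 48 (C/G, transversion).
Of the 15 differences, 5 transitions and 10 transversions, so the answer is 5.

5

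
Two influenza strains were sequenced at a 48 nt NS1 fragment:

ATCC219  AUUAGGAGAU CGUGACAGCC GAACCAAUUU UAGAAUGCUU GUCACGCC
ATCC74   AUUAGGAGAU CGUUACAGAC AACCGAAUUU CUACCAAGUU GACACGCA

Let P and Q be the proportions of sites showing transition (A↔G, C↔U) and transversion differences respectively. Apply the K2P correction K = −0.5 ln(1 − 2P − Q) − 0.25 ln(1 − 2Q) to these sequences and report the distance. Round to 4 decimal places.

0.4052

Mismatches occur at site 14 (G↔U, transversion), site 19 (C↔A, transversion), site 21 (G↔A, transition), site 23 (A↔C, transversion), site 25 (C↔G, transversion), site 31 (U↔C, transition), site 32 (A↔U, transversion), site 33 (G↔A, transition), site 34 (A↔C, transversion), site 35 (A↔C, transversion), site 36 (U↔A, transversion), site 37 (G↔A, transition), site 38 (C↔G, transversion), site 42 (U↔A, transversion), site 48 (C↔A, transversion).
Of the 15 differences, 4 transitions and 11 transversions over 48 sites: P = 4/48 = 0.083333, Q = 11/48 = 0.229167.
d = −0.5·ln(0.604167) − 0.25·ln(0.541666) = −0.5·(-0.503905) − 0.25·(-0.613106) = 0.4052.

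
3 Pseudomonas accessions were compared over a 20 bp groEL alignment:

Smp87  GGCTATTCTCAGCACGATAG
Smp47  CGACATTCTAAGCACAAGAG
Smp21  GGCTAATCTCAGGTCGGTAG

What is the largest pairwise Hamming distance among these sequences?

10

Pairwise Hamming distances:
  Smp87 vs Smp47: 6
  Smp87 vs Smp21: 4
  Smp47 vs Smp21: 10
The largest is 10, between Smp47 and Smp21.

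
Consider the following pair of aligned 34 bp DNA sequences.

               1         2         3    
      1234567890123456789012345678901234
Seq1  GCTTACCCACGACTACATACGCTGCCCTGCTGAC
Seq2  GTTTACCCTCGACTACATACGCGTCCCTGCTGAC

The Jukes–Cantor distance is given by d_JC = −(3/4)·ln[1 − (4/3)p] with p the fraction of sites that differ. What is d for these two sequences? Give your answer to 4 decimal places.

Differing sites — 2:C/T; 9:A/T; 23:T/G; 24:G/T.
p = 4/34 = 0.117647.
d = −0.75 · ln(1 − (4/3)·0.117647) = −0.75 · ln(0.843137) = −0.75 · (-0.170626) = 0.1280.

0.1280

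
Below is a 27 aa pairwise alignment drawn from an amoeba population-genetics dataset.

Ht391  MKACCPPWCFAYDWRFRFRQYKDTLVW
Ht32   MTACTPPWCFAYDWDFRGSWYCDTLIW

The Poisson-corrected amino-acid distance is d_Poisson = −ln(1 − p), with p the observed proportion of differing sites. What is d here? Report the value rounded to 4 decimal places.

0.3514

Differing sites — 2:K/T; 5:C/T; 15:R/D; 18:F/G; 19:R/S; 20:Q/W; 22:K/C; 26:V/I.
p = 8/27 = 0.296296.
d = −ln(1 − 0.296296) = −ln(0.703704) = 0.3514.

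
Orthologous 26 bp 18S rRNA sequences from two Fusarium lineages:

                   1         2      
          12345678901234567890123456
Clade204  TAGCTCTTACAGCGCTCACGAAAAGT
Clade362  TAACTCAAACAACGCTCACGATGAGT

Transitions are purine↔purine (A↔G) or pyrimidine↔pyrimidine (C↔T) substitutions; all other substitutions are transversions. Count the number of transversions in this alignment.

Differing sites — 3:G/A (Ti); 7:T/A (Tv); 8:T/A (Tv); 12:G/A (Ti); 22:A/T (Tv); 23:A/G (Ti).
Of the 6 differences, 3 transitions and 3 transversions, so the answer is 3.

3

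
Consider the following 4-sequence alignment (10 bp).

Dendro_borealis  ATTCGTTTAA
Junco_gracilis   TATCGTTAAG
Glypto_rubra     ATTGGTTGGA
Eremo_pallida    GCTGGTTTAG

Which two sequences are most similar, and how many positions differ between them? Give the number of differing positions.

Pairwise Hamming distances:
  Dendro_borealis vs Junco_gracilis: 4
  Dendro_borealis vs Glypto_rubra: 3
  Dendro_borealis vs Eremo_pallida: 4
  Junco_gracilis vs Glypto_rubra: 6
  Junco_gracilis vs Eremo_pallida: 4
  Glypto_rubra vs Eremo_pallida: 5
The smallest is 3, between Dendro_borealis and Glypto_rubra.

3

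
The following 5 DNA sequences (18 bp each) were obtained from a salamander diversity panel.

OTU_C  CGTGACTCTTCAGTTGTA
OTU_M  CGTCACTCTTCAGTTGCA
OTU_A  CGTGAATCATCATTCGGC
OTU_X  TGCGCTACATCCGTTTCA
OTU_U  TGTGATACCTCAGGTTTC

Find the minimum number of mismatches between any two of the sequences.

2

Pairwise Hamming distances:
  OTU_C vs OTU_M: 2
  OTU_C vs OTU_A: 6
  OTU_C vs OTU_X: 9
  OTU_C vs OTU_U: 7
  OTU_M vs OTU_A: 7
  OTU_M vs OTU_X: 9
  OTU_M vs OTU_U: 9
  OTU_A vs OTU_X: 11
  OTU_A vs OTU_U: 9
  OTU_X vs OTU_U: 7
The smallest is 2, between OTU_C and OTU_M.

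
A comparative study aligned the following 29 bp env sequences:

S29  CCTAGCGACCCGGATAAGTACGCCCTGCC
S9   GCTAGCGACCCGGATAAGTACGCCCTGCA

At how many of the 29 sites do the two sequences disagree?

Differing sites — 1:C/G; 29:C/A.
That gives 2 mismatches out of 29 aligned sites, so the Hamming distance is 2.

2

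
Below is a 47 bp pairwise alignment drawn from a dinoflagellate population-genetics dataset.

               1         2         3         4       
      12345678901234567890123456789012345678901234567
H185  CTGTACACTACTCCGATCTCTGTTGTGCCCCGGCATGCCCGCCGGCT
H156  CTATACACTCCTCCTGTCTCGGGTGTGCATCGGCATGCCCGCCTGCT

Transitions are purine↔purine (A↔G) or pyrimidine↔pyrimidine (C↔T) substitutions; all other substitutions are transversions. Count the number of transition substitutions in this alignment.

Mismatches occur at site 3 (G→A, transition), site 10 (A→C, transversion), site 15 (G→T, transversion), site 16 (A→G, transition), site 21 (T→G, transversion), site 23 (T→G, transversion), site 29 (C→A, transversion), site 30 (C→T, transition), site 44 (G→T, transversion).
Of the 9 differences, 3 transitions and 6 transversions, so the answer is 3.

3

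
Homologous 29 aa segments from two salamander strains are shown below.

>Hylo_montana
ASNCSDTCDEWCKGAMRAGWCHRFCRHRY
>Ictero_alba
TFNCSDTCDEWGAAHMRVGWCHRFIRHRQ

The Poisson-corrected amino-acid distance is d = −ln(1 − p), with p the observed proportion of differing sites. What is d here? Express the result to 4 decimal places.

Mismatches occur at site 1 (A/T), site 2 (S/F), site 12 (C/G), site 13 (K/A), site 14 (G/A), site 15 (A/H), site 18 (A/V), site 25 (C/I), site 29 (Y/Q).
p = 9/29 = 0.310345.
d = −ln(1 − 0.310345) = −ln(0.689655) = 0.3716.

0.3716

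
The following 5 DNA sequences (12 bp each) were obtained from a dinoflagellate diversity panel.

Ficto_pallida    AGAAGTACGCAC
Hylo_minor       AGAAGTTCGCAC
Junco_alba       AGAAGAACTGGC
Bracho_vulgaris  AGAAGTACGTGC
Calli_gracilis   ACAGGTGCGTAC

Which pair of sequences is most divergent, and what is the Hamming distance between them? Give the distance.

Pairwise Hamming distances:
  Ficto_pallida vs Hylo_minor: 1
  Ficto_pallida vs Junco_alba: 4
  Ficto_pallida vs Bracho_vulgaris: 2
  Ficto_pallida vs Calli_gracilis: 4
  Hylo_minor vs Junco_alba: 5
  Hylo_minor vs Bracho_vulgaris: 3
  Hylo_minor vs Calli_gracilis: 4
  Junco_alba vs Bracho_vulgaris: 3
  Junco_alba vs Calli_gracilis: 7
  Bracho_vulgaris vs Calli_gracilis: 4
The largest is 7, between Junco_alba and Calli_gracilis.

7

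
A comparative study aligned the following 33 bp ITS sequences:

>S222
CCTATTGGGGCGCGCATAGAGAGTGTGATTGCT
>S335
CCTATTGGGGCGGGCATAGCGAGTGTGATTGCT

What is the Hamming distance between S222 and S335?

2

Mismatches occur at site 13 (C→G), site 20 (A→C).
That gives 2 mismatches out of 33 aligned sites, so the Hamming distance is 2.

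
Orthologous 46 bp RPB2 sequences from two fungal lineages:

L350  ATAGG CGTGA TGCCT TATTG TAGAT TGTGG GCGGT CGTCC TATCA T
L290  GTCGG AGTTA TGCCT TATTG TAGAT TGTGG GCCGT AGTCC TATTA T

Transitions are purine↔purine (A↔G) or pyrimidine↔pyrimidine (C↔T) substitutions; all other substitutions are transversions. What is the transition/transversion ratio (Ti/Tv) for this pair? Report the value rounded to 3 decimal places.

0.400

The sequences differ at positions 1 (A/G, transition), 3 (A/C, transversion), 6 (C/A, transversion), 9 (G/T, transversion), 33 (G/C, transversion), 36 (C/A, transversion), 44 (C/T, transition).
Of the 7 differences, 2 transitions and 5 transversions, so Ti/Tv = 2/5 = 0.400.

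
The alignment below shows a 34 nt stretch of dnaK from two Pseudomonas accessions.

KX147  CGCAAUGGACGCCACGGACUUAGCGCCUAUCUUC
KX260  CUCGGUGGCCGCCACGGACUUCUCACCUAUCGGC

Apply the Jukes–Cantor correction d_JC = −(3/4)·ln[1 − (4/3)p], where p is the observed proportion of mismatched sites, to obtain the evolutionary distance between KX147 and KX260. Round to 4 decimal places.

0.3265

Differing sites — 2:G/U; 4:A/G; 5:A/G; 9:A/C; 22:A/C; 23:G/U; 25:G/A; 32:U/G; 33:U/G.
p = 9/34 = 0.264706.
d = −0.75 · ln(1 − (4/3)·0.264706) = −0.75 · ln(0.647059) = −0.75 · (-0.435318) = 0.3265.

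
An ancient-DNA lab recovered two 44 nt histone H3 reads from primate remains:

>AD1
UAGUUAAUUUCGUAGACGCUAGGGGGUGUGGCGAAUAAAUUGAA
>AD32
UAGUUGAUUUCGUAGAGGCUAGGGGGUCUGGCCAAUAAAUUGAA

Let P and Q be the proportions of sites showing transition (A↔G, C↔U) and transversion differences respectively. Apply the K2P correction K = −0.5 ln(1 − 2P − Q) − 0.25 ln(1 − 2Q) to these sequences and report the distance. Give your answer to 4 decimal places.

The sequences differ at positions 6 (A/G, transition), 17 (C/G, transversion), 28 (G/C, transversion), 33 (G/C, transversion).
Of the 4 differences, 1 transition and 3 transversions over 44 sites: P = 1/44 = 0.022727, Q = 3/44 = 0.068182.
d = −0.5·ln(0.886364) − 0.25·ln(0.863636) = −0.5·(-0.120628) − 0.25·(-0.146604) = 0.0970.

0.0970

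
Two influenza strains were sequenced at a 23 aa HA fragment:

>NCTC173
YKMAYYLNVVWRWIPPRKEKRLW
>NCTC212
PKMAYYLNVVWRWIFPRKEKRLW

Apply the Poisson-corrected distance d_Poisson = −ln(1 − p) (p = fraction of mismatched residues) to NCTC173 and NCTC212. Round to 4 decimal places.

0.0910

Mismatches occur at site 1 (Y/P), site 15 (P/F).
p = 2/23 = 0.086957.
d = −ln(1 − 0.086957) = −ln(0.913043) = 0.0910.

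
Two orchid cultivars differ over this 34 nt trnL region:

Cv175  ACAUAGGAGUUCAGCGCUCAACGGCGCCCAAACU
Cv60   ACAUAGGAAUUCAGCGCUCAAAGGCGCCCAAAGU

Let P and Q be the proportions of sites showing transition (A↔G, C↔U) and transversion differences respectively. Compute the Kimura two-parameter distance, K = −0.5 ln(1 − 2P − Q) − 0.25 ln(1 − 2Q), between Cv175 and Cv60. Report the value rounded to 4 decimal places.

0.0939

The sequences differ at positions 9 (G/A, transition), 22 (C/A, transversion), 33 (C/G, transversion).
Of the 3 differences, 1 transition and 2 transversions over 34 sites: P = 1/34 = 0.029412, Q = 2/34 = 0.058824.
d = −0.5·ln(0.882352) − 0.25·ln(0.882352) = −0.5·(-0.125164) − 0.25·(-0.125164) = 0.0939.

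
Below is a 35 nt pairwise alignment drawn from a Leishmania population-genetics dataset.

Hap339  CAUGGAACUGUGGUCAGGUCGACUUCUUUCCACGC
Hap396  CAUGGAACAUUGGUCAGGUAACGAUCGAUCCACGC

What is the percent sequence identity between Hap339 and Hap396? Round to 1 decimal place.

74.3%

The sequences differ at positions 9 (U/A), 10 (G/U), 20 (C/A), 21 (G/A), 22 (A/C), 23 (C/G), 24 (U/A), 27 (U/G), 28 (U/A).
26 of the 35 sites match, so the percent identity is 26/35 × 100 = 74.3%.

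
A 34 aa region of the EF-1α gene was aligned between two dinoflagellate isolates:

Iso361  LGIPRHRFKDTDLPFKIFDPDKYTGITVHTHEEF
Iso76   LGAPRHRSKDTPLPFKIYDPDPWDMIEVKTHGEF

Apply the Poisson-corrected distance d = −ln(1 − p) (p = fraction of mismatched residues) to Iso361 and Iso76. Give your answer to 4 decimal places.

0.3909

Mismatches occur at site 3 (I/A), site 8 (F/S), site 12 (D/P), site 18 (F/Y), site 22 (K/P), site 23 (Y/W), site 24 (T/D), site 25 (G/M), site 27 (T/E), site 29 (H/K), site 32 (E/G).
p = 11/34 = 0.323529.
d = −ln(1 − 0.323529) = −ln(0.676471) = 0.3909.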